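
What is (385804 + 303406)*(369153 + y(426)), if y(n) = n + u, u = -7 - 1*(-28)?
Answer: 254732016000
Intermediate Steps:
u = 21 (u = -7 + 28 = 21)
y(n) = 21 + n (y(n) = n + 21 = 21 + n)
(385804 + 303406)*(369153 + y(426)) = (385804 + 303406)*(369153 + (21 + 426)) = 689210*(369153 + 447) = 689210*369600 = 254732016000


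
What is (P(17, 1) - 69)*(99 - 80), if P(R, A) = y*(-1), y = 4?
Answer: -1387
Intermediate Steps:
P(R, A) = -4 (P(R, A) = 4*(-1) = -4)
(P(17, 1) - 69)*(99 - 80) = (-4 - 69)*(99 - 80) = -73*19 = -1387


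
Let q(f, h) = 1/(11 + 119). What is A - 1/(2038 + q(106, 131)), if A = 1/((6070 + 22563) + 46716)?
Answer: -9530429/19963039409 ≈ -0.00047740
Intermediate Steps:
A = 1/75349 (A = 1/(28633 + 46716) = 1/75349 ≈ 1.3272e-5)
q(f, h) = 1/130
A - 1/(2038 + q(106, 131)) = 1/75349 - 1/(2038 + 1/130) = 1/75349 - 1/264941/130 = 1/75349 - 1*130/264941 = 1/75349 - 130/264941 = -9530429/19963039409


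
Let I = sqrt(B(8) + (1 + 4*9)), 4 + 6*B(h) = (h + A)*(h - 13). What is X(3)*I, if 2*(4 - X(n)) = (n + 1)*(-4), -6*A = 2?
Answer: 14*sqrt(22) ≈ 65.666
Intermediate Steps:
A = -1/3 (A = -1/6*2 = -1/3 ≈ -0.33333)
B(h) = -2/3 + (-13 + h)*(-1/3 + h)/6 (B(h) = -2/3 + ((h - 1/3)*(h - 13))/6 = -2/3 + ((-1/3 + h)*(-13 + h))/6 = -2/3 + ((-13 + h)*(-1/3 + h))/6 = -2/3 + (-13 + h)*(-1/3 + h)/6)
X(n) = 6 + 2*n (X(n) = 4 - (n + 1)*(-4)/2 = 4 - (1 + n)*(-4)/2 = 4 - (-4 - 4*n)/2 = 4 + (2 + 2*n) = 6 + 2*n)
I = 7*sqrt(22)/6 (I = sqrt((1/18 - 20/9*8 + (1/6)*8**2) + (1 + 4*9)) = sqrt((1/18 - 160/9 + (1/6)*64) + (1 + 36)) = sqrt((1/18 - 160/9 + 32/3) + 37) = sqrt(-127/18 + 37) = sqrt(539/18) = 7*sqrt(22)/6 ≈ 5.4722)
X(3)*I = (6 + 2*3)*(7*sqrt(22)/6) = (6 + 6)*(7*sqrt(22)/6) = 12*(7*sqrt(22)/6) = 14*sqrt(22)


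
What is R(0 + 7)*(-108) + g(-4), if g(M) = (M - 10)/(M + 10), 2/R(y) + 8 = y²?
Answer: -935/123 ≈ -7.6016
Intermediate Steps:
R(y) = 2/(-8 + y²)
g(M) = (-10 + M)/(10 + M)
R(0 + 7)*(-108) + g(-4) = (2/(-8 + (0 + 7)²))*(-108) + (-10 - 4)/(10 - 4) = (2/(-8 + 7²))*(-108) - 14/6 = (2/(-8 + 49))*(-108) + (⅙)*(-14) = (2/41)*(-108) - 7/3 = -216/41 - 7/3 = -935/123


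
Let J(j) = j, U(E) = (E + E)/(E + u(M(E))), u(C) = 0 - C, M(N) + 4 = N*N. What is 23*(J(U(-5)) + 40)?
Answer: 12075/13 ≈ 928.85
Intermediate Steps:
M(N) = -4 + N**2 (M(N) = -4 + N*N = -4 + N**2)
u(C) = -C
U(E) = 2*E/(4 + E - E**2) (U(E) = (E + E)/(E - (-4 + E**2)) = (2*E)/(E + (4 - E**2)) = (2*E)/(4 + E - E**2) = 2*E/(4 + E - E**2))
23*(J(U(-5)) + 40) = 23*(2*(-5)/(4 - 5 - 1*(-5)**2) + 40) = 23*(2*(-5)/(4 - 5 - 1*25) + 40) = 23*(2*(-5)/(4 - 5 - 25) + 40) = 23*(2*(-5)/(-26) + 40) = 23*(2*(-5)*(-1/26) + 40) = 23*(5/13 + 40) = 23*(525/13) = 12075/13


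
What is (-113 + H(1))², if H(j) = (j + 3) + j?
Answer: 11664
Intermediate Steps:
H(j) = 3 + 2*j (H(j) = (3 + j) + j = 3 + 2*j)
(-113 + H(1))² = (-113 + (3 + 2*1))² = (-113 + (3 + 2))² = (-113 + 5)² = (-108)² = 11664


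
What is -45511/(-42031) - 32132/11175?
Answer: -841954667/469696425 ≈ -1.7926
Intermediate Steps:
-45511/(-42031) - 32132/11175 = -45511*(-1/42031) - 32132*1/11175 = 45511/42031 - 32132/11175 = -841954667/469696425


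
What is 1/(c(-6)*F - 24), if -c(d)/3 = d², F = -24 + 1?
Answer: 1/2460 ≈ 0.00040650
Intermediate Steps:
F = -23
c(d) = -3*d²
1/(c(-6)*F - 24) = 1/(-3*(-6)²*(-23) - 24) = 1/(-3*36*(-23) - 24) = 1/(-108*(-23) - 24) = 1/(2484 - 24) = 1/2460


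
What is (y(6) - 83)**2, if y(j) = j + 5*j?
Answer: 2209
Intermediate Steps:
y(j) = 6*j
(y(6) - 83)**2 = (6*6 - 83)**2 = (36 - 83)**2 = (-47)**2 = 2209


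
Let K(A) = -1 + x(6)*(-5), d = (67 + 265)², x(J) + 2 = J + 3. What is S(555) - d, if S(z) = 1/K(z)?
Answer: -3968065/36 ≈ -1.1022e+5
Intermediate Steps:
x(J) = 1 + J (x(J) = -2 + (J + 3) = -2 + (3 + J) = 1 + J)
d = 110224 (d = 332² = 110224)
K(A) = -36 (K(A) = -1 + (1 + 6)*(-5) = -1 + 7*(-5) = -1 - 35 = -36)
S(z) = -1/36 (S(z) = 1/(-36) = -1/36)
S(555) - d = -1/36 - 1*110224 = -1/36 - 110224 = -3968065/36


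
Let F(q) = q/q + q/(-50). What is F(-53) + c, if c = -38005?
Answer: -1900147/50 ≈ -38003.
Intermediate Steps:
F(q) = 1 - q/50 (F(q) = 1 + q*(-1/50) = 1 - q/50)
F(-53) + c = (1 - 1/50*(-53)) - 38005 = (1 + 53/50) - 38005 = 103/50 - 38005 = -1900147/50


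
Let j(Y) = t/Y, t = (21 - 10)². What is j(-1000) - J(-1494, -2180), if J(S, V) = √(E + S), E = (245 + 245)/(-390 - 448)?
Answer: -121/1000 - I*√262390789/419 ≈ -0.121 - 38.66*I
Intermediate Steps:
E = -245/419 (E = 490/(-838) = 490*(-1/838) = -245/419 ≈ -0.58473)
t = 121 (t = 11² = 121)
J(S, V) = √(-245/419 + S)
j(Y) = 121/Y
j(-1000) - J(-1494, -2180) = 121/(-1000) - √(-102655 + 175561*(-1494))/419 = 121*(-1/1000) - √(-102655 - 262288134)/419 = -121/1000 - √(-262390789)/419 = -121/1000 - I*√262390789/419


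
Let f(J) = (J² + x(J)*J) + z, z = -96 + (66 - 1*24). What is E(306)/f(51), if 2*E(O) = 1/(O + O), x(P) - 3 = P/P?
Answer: 1/3367224 ≈ 2.9698e-7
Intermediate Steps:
x(P) = 4 (x(P) = 3 + P/P = 3 + 1 = 4)
z = -54 (z = -96 + (66 - 24) = -96 + 42 = -54)
f(J) = -54 + J² + 4*J (f(J) = (J² + 4*J) - 54 = -54 + J² + 4*J)
E(O) = 1/(4*O) (E(O) = 1/(2*(O + O)) = 1/(2*((2*O))) = (1/(2*O))/2 = 1/(4*O))
E(306)/f(51) = ((¼)/306)/(-54 + 51² + 4*51) = ((¼)*(1/306))/(-54 + 2601 + 204) = (1/1224)/2751 = (1/1224)*(1/2751) = 1/3367224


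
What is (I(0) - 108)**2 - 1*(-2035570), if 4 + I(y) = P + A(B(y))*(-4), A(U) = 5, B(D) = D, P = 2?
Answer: 2052470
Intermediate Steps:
I(y) = -22 (I(y) = -4 + (2 + 5*(-4)) = -4 + (2 - 20) = -4 - 18 = -22)
(I(0) - 108)**2 - 1*(-2035570) = (-22 - 108)**2 - 1*(-2035570) = (-130)**2 + 2035570 = 16900 + 2035570 = 2052470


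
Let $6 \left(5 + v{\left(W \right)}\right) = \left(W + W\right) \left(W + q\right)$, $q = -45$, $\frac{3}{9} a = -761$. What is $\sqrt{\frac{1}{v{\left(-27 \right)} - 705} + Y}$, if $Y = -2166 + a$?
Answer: $\frac{i \sqrt{17102018}}{62} \approx 66.701 i$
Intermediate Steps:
$a = -2283$ ($a = 3 \left(-761\right) = -2283$)
$Y = -4449$ ($Y = -2166 - 2283 = -4449$)
$v{\left(W \right)} = -5 + \frac{W \left(-45 + W\right)}{3}$ ($v{\left(W \right)} = -5 + \frac{\left(W + W\right) \left(W - 45\right)}{6} = -5 + \frac{2 W \left(-45 + W\right)}{6} = -5 + \frac{W \left(-45 + W\right)}{3}$)
$\sqrt{\frac{1}{v{\left(-27 \right)} - 705} + Y} = \sqrt{\frac{1}{\left(-5 - -405 + \frac{\left(-27\right)^{2}}{3}\right) - 705} - 4449} = \sqrt{\frac{1}{\left(-5 + 405 + \frac{1}{3} \cdot 729\right) - 705} - 4449} = \sqrt{\frac{1}{\left(-5 + 405 + 243\right) - 705} - 4449} = \sqrt{\frac{1}{643 - 705} - 4449} = \sqrt{\frac{1}{-62} - 4449} = \sqrt{- \frac{1}{62} - 4449} = \sqrt{- \frac{275839}{62}} = \frac{i \sqrt{17102018}}{62}$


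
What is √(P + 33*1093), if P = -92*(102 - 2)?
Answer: √26869 ≈ 163.92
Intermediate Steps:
P = -9200 (P = -92*100 = -9200)
√(P + 33*1093) = √(-9200 + 33*1093) = √(-9200 + 36069) = √26869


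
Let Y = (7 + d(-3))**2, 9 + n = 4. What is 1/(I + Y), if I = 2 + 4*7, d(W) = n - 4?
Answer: 1/34 ≈ 0.029412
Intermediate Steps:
n = -5 (n = -9 + 4 = -5)
d(W) = -9 (d(W) = -5 - 4 = -9)
Y = 4 (Y = (7 - 9)**2 = (-2)**2 = 4)
I = 30 (I = 2 + 28 = 30)
1/(I + Y) = 1/(30 + 4) = 1/34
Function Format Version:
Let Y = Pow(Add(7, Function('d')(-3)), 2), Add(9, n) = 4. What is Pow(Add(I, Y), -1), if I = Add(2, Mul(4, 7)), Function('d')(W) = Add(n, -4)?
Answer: Rational(1, 34) ≈ 0.029412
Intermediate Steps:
n = -5 (n = Add(-9, 4) = -5)
Function('d')(W) = -9 (Function('d')(W) = Add(-5, -4) = -9)
Y = 4 (Y = Pow(Add(7, -9), 2) = Pow(-2, 2) = 4)
I = 30 (I = Add(2, 28) = 30)
Pow(Add(I, Y), -1) = Pow(Add(30, 4), -1) = Pow(34, -1) = Rational(1, 34)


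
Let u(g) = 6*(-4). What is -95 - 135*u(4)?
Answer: 3145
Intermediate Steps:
u(g) = -24
-95 - 135*u(4) = -95 - 135*(-24) = -95 + 3240 = 3145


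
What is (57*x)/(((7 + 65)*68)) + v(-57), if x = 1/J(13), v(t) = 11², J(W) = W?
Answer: 2567155/21216 ≈ 121.00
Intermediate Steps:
v(t) = 121
x = 1/13 ≈ 0.076923
(57*x)/(((7 + 65)*68)) + v(-57) = (57*(1/13))/(((7 + 65)*68)) + 121 = 57/(13*((72*68))) + 121 = (57/13)/4896 + 121 = (57/13)*(1/4896) + 121 = 19/21216 + 121 = 2567155/21216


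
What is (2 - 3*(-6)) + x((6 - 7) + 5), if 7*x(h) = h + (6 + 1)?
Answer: 151/7 ≈ 21.571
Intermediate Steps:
x(h) = 1 + h/7 (x(h) = (h + (6 + 1))/7 = (h + 7)/7 = (7 + h)/7 = 1 + h/7)
(2 - 3*(-6)) + x((6 - 7) + 5) = (2 - 3*(-6)) + (1 + ((6 - 7) + 5)/7) = (2 + 18) + (1 + (-1 + 5)/7) = 20 + (1 + (⅐)*4) = 20 + (1 + 4/7) = 20 + 11/7 = 151/7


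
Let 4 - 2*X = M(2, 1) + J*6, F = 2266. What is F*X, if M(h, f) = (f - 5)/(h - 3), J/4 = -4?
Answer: 108768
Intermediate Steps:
J = -16 (J = 4*(-4) = -16)
M(h, f) = (-5 + f)/(-3 + h)
X = 48 (X = 2 - ((-5 + 1)/(-3 + 2) - 16*6)/2 = 2 - (-4/(-1) - 96)/2 = 2 - (-1*(-4) - 96)/2 = 2 - (4 - 96)/2 = 2 - 1/2*(-92) = 2 + 46 = 48)
F*X = 2266*48 = 108768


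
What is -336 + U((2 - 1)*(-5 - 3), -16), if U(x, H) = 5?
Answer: -331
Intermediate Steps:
-336 + U((2 - 1)*(-5 - 3), -16) = -336 + 5 = -331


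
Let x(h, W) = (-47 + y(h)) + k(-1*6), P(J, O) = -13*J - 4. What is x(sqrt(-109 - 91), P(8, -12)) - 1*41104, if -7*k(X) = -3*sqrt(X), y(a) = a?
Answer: -41151 + 10*I*sqrt(2) + 3*I*sqrt(6)/7 ≈ -41151.0 + 15.192*I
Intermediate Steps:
k(X) = 3*sqrt(X)/7 (k(X) = -(-3)*sqrt(X)/7 = 3*sqrt(X)/7)
P(J, O) = -4 - 13*J
x(h, W) = -47 + h + 3*I*sqrt(6)/7 (x(h, W) = (-47 + h) + 3*sqrt(-1*6)/7 = (-47 + h) + 3*sqrt(-6)/7 = (-47 + h) + 3*(I*sqrt(6))/7 = (-47 + h) + 3*I*sqrt(6)/7 = -47 + h + 3*I*sqrt(6)/7)
x(sqrt(-109 - 91), P(8, -12)) - 1*41104 = (-47 + sqrt(-109 - 91) + 3*I*sqrt(6)/7) - 1*41104 = (-47 + sqrt(-200) + 3*I*sqrt(6)/7) - 41104 = (-47 + 10*I*sqrt(2) + 3*I*sqrt(6)/7) - 41104 = -41151 + 10*I*sqrt(2) + 3*I*sqrt(6)/7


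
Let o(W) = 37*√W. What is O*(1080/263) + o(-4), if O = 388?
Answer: 419040/263 + 74*I ≈ 1593.3 + 74.0*I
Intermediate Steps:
O*(1080/263) + o(-4) = 388*(1080/263) + 37*√(-4) = 388*(1080*(1/263)) + 37*(2*I) = 388*(1080/263) + 74*I = 419040/263 + 74*I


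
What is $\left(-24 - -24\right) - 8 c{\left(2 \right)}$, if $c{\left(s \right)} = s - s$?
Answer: $0$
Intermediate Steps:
$c{\left(s \right)} = 0$
$\left(-24 - -24\right) - 8 c{\left(2 \right)} = \left(-24 - -24\right) - 0 = \left(-24 + 24\right) + 0 = 0 + 0 = 0$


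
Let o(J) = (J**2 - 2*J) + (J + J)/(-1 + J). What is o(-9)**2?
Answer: 254016/25 ≈ 10161.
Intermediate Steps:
o(J) = J**2 - 2*J + 2*J/(-1 + J) (o(J) = (J**2 - 2*J) + (2*J)/(-1 + J) = (J**2 - 2*J) + 2*J/(-1 + J) = J**2 - 2*J + 2*J/(-1 + J))
o(-9)**2 = (-9*(4 + (-9)**2 - 3*(-9))/(-1 - 9))**2 = (-9*(4 + 81 + 27)/(-10))**2 = (-9*(-1/10)*112)**2 = (504/5)**2 = 254016/25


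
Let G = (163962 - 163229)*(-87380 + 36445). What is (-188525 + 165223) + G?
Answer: -37358657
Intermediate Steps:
G = -37335355 (G = 733*(-50935) = -37335355)
(-188525 + 165223) + G = (-188525 + 165223) - 37335355 = -23302 - 37335355 = -37358657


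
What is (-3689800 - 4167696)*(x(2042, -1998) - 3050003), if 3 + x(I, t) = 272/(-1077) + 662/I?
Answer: 26352771568490426792/1099617 ≈ 2.3965e+13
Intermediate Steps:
x(I, t) = -3503/1077 + 662/I (x(I, t) = -3 + (272/(-1077) + 662/I) = -3 + (272*(-1/1077) + 662/I) = -3 + (-272/1077 + 662/I) = -3503/1077 + 662/I)
(-3689800 - 4167696)*(x(2042, -1998) - 3050003) = (-3689800 - 4167696)*((-3503/1077 + 662/2042) - 3050003) = -7857496*((-3503/1077 + 662*(1/2042)) - 3050003) = -7857496*((-3503/1077 + 331/1021) - 3050003) = -7857496*(-3220076/1099617 - 3050003) = -7857496*(-3353838368927/1099617) = 26352771568490426792/1099617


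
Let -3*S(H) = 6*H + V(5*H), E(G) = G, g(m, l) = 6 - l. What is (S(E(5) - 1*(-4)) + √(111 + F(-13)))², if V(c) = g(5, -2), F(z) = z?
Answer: 4726/9 - 868*√2/3 ≈ 115.93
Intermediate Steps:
V(c) = 8 (V(c) = 6 - 1*(-2) = 6 + 2 = 8)
S(H) = -8/3 - 2*H (S(H) = -(6*H + 8)/3 = -(8 + 6*H)/3 = -8/3 - 2*H)
(S(E(5) - 1*(-4)) + √(111 + F(-13)))² = ((-8/3 - 2*(5 - 1*(-4))) + √(111 - 13))² = ((-8/3 - 2*(5 + 4)) + √98)² = ((-8/3 - 2*9) + 7*√2)² = ((-8/3 - 18) + 7*√2)² = (-62/3 + 7*√2)²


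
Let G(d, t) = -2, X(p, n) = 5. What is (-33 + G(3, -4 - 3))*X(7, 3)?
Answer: -175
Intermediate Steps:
(-33 + G(3, -4 - 3))*X(7, 3) = (-33 - 2)*5 = -35*5 = -175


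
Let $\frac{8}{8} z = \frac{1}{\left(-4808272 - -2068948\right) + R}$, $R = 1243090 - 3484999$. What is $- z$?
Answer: $\frac{1}{4981233} \approx 2.0075 \cdot 10^{-7}$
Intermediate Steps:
$R = -2241909$
$z = - \frac{1}{4981233}$ ($z = \frac{1}{\left(-4808272 - -2068948\right) - 2241909} = \frac{1}{\left(-4808272 + 2068948\right) - 2241909} = \frac{1}{-2739324 - 2241909} = \frac{1}{-4981233} = - \frac{1}{4981233} \approx -2.0075 \cdot 10^{-7}$)
$- z = \left(-1\right) \left(- \frac{1}{4981233}\right) = \frac{1}{4981233}$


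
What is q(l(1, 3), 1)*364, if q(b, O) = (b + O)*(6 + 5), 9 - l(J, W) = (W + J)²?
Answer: -24024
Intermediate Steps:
l(J, W) = 9 - (J + W)² (l(J, W) = 9 - (W + J)² = 9 - (J + W)²)
q(b, O) = 11*O + 11*b (q(b, O) = (O + b)*11 = 11*O + 11*b)
q(l(1, 3), 1)*364 = (11*1 + 11*(9 - (1 + 3)²))*364 = (11 + 11*(9 - 1*4²))*364 = (11 + 11*(9 - 1*16))*364 = (11 + 11*(9 - 16))*364 = (11 + 11*(-7))*364 = (11 - 77)*364 = -66*364 = -24024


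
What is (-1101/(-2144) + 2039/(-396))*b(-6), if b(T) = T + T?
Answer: 983905/17688 ≈ 55.626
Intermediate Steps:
b(T) = 2*T
(-1101/(-2144) + 2039/(-396))*b(-6) = (-1101/(-2144) + 2039/(-396))*(2*(-6)) = (-1101*(-1/2144) + 2039*(-1/396))*(-12) = (1101/2144 - 2039/396)*(-12) = -983905/212256*(-12) = 983905/17688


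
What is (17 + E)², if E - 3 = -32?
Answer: 144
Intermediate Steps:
E = -29 (E = 3 - 32 = -29)
(17 + E)² = (17 - 29)² = (-12)² = 144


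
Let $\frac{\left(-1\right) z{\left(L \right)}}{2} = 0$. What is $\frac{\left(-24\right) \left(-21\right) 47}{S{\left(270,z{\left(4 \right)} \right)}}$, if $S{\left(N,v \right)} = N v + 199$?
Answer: $\frac{23688}{199} \approx 119.04$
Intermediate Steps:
$z{\left(L \right)} = 0$ ($z{\left(L \right)} = \left(-2\right) 0 = 0$)
$S{\left(N,v \right)} = 199 + N v$
$\frac{\left(-24\right) \left(-21\right) 47}{S{\left(270,z{\left(4 \right)} \right)}} = \frac{\left(-24\right) \left(-21\right) 47}{199 + 270 \cdot 0} = \frac{504 \cdot 47}{199 + 0} = \frac{23688}{199}$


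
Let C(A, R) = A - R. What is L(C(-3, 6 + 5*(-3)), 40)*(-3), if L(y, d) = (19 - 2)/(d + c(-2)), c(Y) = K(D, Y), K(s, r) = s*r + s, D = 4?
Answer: -17/12 ≈ -1.4167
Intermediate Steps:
K(s, r) = s + r*s (K(s, r) = r*s + s = s + r*s)
c(Y) = 4 + 4*Y (c(Y) = 4*(1 + Y) = 4 + 4*Y)
L(y, d) = 17/(-4 + d) (L(y, d) = (19 - 2)/(d + (4 + 4*(-2))) = 17/(d + (4 - 8)) = 17/(d - 4) = 17/(-4 + d))
L(C(-3, 6 + 5*(-3)), 40)*(-3) = (17/(-4 + 40))*(-3) = (17/36)*(-3) = -17/12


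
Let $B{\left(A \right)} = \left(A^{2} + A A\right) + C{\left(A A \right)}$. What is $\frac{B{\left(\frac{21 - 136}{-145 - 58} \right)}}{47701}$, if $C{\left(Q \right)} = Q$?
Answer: $\frac{39675}{1965710509} \approx 2.0184 \cdot 10^{-5}$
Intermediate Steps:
$B{\left(A \right)} = 3 A^{2}$ ($B{\left(A \right)} = \left(A^{2} + A A\right) + A A = \left(A^{2} + A^{2}\right) + A^{2} = 2 A^{2} + A^{2} = 3 A^{2}$)
$\frac{B{\left(\frac{21 - 136}{-145 - 58} \right)}}{47701} = \frac{3 \left(\frac{21 - 136}{-145 - 58}\right)^{2}}{47701} = 3 \left(\frac{21 - 136}{-203}\right)^{2} \cdot \frac{1}{47701} = 3 \left(\left(-115\right) \left(- \frac{1}{203}\right)\right)^{2} \cdot \frac{1}{47701} = 3 \left(\frac{115}{203}\right)^{2} \cdot \frac{1}{47701} = 3 \cdot \frac{13225}{41209} \cdot \frac{1}{47701} = \frac{39675}{41209} \cdot \frac{1}{47701} = \frac{39675}{1965710509}$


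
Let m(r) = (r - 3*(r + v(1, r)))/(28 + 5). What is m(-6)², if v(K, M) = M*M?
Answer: 1024/121 ≈ 8.4628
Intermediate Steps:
v(K, M) = M²
m(r) = -2*r/33 - r²/11 (m(r) = (r - 3*(r + r²))/(28 + 5) = (r + (-3*r - 3*r²))/33 = (-3*r² - 2*r)*(1/33) = -2*r/33 - r²/11)
m(-6)² = ((1/33)*(-6)*(-2 - 3*(-6)))² = ((1/33)*(-6)*(-2 + 18))² = ((1/33)*(-6)*16)² = (-32/11)² = 1024/121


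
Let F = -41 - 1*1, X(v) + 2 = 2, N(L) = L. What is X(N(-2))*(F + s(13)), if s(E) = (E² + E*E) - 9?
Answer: 0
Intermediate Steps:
X(v) = 0 (X(v) = -2 + 2 = 0)
F = -42 (F = -41 - 1 = -42)
s(E) = -9 + 2*E² (s(E) = (E² + E²) - 9 = 2*E² - 9 = -9 + 2*E²)
X(N(-2))*(F + s(13)) = 0*(-42 + (-9 + 2*13²)) = 0*(-42 + (-9 + 2*169)) = 0*(-42 + (-9 + 338)) = 0*(-42 + 329) = 0*287 = 0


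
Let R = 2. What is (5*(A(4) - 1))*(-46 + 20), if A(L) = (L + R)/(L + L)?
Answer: 65/2 ≈ 32.500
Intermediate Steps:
A(L) = (2 + L)/(2*L) (A(L) = (L + 2)/(L + L) = (2 + L)/((2*L)) = (2 + L)*(1/(2*L)) = (2 + L)/(2*L))
(5*(A(4) - 1))*(-46 + 20) = (5*((½)*(2 + 4)/4 - 1))*(-46 + 20) = (5*((½)*(¼)*6 - 1))*(-26) = (5*(¾ - 1))*(-26) = (5*(-¼))*(-26) = -5/4*(-26) = 65/2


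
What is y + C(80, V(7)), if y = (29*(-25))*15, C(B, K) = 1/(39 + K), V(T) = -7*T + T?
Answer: -32626/3 ≈ -10875.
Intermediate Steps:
V(T) = -6*T
y = -10875 (y = -725*15 = -10875)
y + C(80, V(7)) = -10875 + 1/(39 - 6*7) = -10875 + 1/(39 - 42) = -10875 + 1/(-3) = -10875 - 1/3 = -32626/3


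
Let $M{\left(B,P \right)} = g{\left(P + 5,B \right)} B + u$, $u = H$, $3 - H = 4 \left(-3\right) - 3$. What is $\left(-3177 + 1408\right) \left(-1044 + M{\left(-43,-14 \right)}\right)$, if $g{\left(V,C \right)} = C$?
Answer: $-1455887$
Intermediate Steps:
$H = 18$ ($H = 3 - \left(4 \left(-3\right) - 3\right) = 3 - \left(-12 - 3\right) = 3 - -15 = 3 + 15 = 18$)
$u = 18$
$M{\left(B,P \right)} = 18 + B^{2}$ ($M{\left(B,P \right)} = B B + 18 = B^{2} + 18 = 18 + B^{2}$)
$\left(-3177 + 1408\right) \left(-1044 + M{\left(-43,-14 \right)}\right) = \left(-3177 + 1408\right) \left(-1044 + \left(18 + \left(-43\right)^{2}\right)\right) = - 1769 \left(-1044 + \left(18 + 1849\right)\right) = - 1769 \left(-1044 + 1867\right) = \left(-1769\right) 823 = -1455887$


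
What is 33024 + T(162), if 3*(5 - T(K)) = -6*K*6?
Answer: 34973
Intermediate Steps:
T(K) = 5 + 12*K (T(K) = 5 - (-6*K)*6/3 = 5 - (-12)*K = 5 + 12*K)
33024 + T(162) = 33024 + (5 + 12*162) = 33024 + (5 + 1944) = 33024 + 1949 = 34973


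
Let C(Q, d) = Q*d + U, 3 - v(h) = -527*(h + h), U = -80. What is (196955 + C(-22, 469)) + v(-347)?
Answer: -179178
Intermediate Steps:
v(h) = 3 + 1054*h (v(h) = 3 - (-527)*(h + h) = 3 - (-527)*2*h = 3 - (-1054)*h = 3 + 1054*h)
C(Q, d) = -80 + Q*d (C(Q, d) = Q*d - 80 = -80 + Q*d)
(196955 + C(-22, 469)) + v(-347) = (196955 + (-80 - 22*469)) + (3 + 1054*(-347)) = (196955 + (-80 - 10318)) + (3 - 365738) = (196955 - 10398) - 365735 = 186557 - 365735 = -179178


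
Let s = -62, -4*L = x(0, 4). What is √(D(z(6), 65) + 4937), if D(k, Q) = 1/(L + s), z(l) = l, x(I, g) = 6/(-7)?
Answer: 3*√410441635/865 ≈ 70.264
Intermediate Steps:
x(I, g) = -6/7 (x(I, g) = 6*(-⅐) = -6/7)
L = 3/14 (L = -¼*(-6/7) = 3/14 ≈ 0.21429)
D(k, Q) = -14/865 (D(k, Q) = 1/(3/14 - 62) = 1/(-865/14) = -14/865)
√(D(z(6), 65) + 4937) = √(-14/865 + 4937) = √(4270491/865) = 3*√410441635/865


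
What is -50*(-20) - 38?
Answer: 962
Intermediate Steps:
-50*(-20) - 38 = 1000 - 38 = 962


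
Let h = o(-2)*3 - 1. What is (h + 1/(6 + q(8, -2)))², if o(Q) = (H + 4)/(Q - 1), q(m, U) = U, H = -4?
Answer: 9/16 ≈ 0.56250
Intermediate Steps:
o(Q) = 0 (o(Q) = (-4 + 4)/(Q - 1) = 0/(-1 + Q) = 0)
h = -1 (h = 0*3 - 1 = 0 - 1 = -1)
(h + 1/(6 + q(8, -2)))² = (-1 + 1/(6 - 2))² = (-1 + 1/4)² = (-1 + ¼)² = (-¾)² = 9/16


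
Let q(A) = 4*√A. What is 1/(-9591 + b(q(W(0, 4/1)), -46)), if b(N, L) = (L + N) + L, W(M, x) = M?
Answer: -1/9683 ≈ -0.00010327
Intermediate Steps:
b(N, L) = N + 2*L
1/(-9591 + b(q(W(0, 4/1)), -46)) = 1/(-9591 + (4*√0 + 2*(-46))) = 1/(-9591 + (4*0 - 92)) = 1/(-9591 + (0 - 92)) = 1/(-9591 - 92) = 1/(-9683) = -1/9683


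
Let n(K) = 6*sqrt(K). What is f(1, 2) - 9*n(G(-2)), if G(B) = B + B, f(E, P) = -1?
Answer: -1 - 108*I ≈ -1.0 - 108.0*I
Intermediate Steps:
G(B) = 2*B
f(1, 2) - 9*n(G(-2)) = -1 - 54*sqrt(2*(-2)) = -1 - 54*sqrt(-4) = -1 - 54*2*I = -1 - 108*I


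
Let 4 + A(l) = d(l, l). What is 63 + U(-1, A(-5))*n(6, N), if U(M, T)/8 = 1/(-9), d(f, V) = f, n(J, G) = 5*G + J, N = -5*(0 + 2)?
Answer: 919/9 ≈ 102.11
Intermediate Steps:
N = -10 (N = -5*2 = -10)
n(J, G) = J + 5*G
A(l) = -4 + l
U(M, T) = -8/9 (U(M, T) = 8/(-9) = 8*(-1/9) = -8/9)
63 + U(-1, A(-5))*n(6, N) = 63 - 8*(6 + 5*(-10))/9 = 63 - 8*(6 - 50)/9 = 63 - 8/9*(-44) = 63 + 352/9 = 919/9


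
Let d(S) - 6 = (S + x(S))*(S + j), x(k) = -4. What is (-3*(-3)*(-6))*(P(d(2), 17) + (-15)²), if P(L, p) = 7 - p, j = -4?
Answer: -11610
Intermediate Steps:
d(S) = 6 + (-4 + S)² (d(S) = 6 + (S - 4)*(S - 4) = 6 + (-4 + S)*(-4 + S) = 6 + (-4 + S)²)
(-3*(-3)*(-6))*(P(d(2), 17) + (-15)²) = (-3*(-3)*(-6))*((7 - 1*17) + (-15)²) = (9*(-6))*((7 - 17) + 225) = -54*(-10 + 225) = -54*215 = -11610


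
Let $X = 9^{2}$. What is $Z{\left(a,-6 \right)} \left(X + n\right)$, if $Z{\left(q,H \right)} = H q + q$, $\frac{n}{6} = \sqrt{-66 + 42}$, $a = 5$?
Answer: $-2025 - 300 i \sqrt{6} \approx -2025.0 - 734.85 i$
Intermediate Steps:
$n = 12 i \sqrt{6}$ ($n = 6 \sqrt{-66 + 42} = 6 \sqrt{-24} = 6 \cdot 2 i \sqrt{6} = 12 i \sqrt{6} \approx 29.394 i$)
$X = 81$
$Z{\left(q,H \right)} = q + H q$
$Z{\left(a,-6 \right)} \left(X + n\right) = 5 \left(1 - 6\right) \left(81 + 12 i \sqrt{6}\right) = 5 \left(-5\right) \left(81 + 12 i \sqrt{6}\right) = - 25 \left(81 + 12 i \sqrt{6}\right) = -2025 - 300 i \sqrt{6}$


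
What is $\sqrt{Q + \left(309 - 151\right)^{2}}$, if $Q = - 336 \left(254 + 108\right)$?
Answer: $26 i \sqrt{143} \approx 310.91 i$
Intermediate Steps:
$Q = -121632$ ($Q = \left(-336\right) 362 = -121632$)
$\sqrt{Q + \left(309 - 151\right)^{2}} = \sqrt{-121632 + \left(309 - 151\right)^{2}} = \sqrt{-121632 + 158^{2}} = \sqrt{-121632 + 24964} = \sqrt{-96668} = 26 i \sqrt{143}$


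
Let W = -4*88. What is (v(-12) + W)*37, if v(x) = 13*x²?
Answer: 56240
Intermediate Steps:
W = -352
(v(-12) + W)*37 = (13*(-12)² - 352)*37 = (13*144 - 352)*37 = (1872 - 352)*37 = 1520*37 = 56240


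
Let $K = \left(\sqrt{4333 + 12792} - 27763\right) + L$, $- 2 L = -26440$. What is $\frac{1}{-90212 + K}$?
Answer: $- \frac{20951}{2194718580} - \frac{\sqrt{685}}{2194718580} \approx -9.558 \cdot 10^{-6}$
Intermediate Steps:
$L = 13220$ ($L = \left(- \frac{1}{2}\right) \left(-26440\right) = 13220$)
$K = -14543 + 5 \sqrt{685}$ ($K = \left(\sqrt{4333 + 12792} - 27763\right) + 13220 = \left(\sqrt{17125} - 27763\right) + 13220 = \left(5 \sqrt{685} - 27763\right) + 13220 = \left(-27763 + 5 \sqrt{685}\right) + 13220 = -14543 + 5 \sqrt{685} \approx -14412.0$)
$\frac{1}{-90212 + K} = \frac{1}{-90212 - \left(14543 - 5 \sqrt{685}\right)} = \frac{1}{-104755 + 5 \sqrt{685}}$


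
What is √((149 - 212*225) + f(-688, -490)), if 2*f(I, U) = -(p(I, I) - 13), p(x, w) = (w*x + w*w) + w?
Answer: I*√2082178/2 ≈ 721.49*I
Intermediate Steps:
p(x, w) = w + w² + w*x (p(x, w) = (w*x + w²) + w = (w² + w*x) + w = w + w² + w*x)
f(I, U) = 13/2 - I*(1 + 2*I)/2 (f(I, U) = (-(I*(1 + I + I) - 13))/2 = (-(I*(1 + 2*I) - 13))/2 = (-(-13 + I*(1 + 2*I)))/2 = (13 - I*(1 + 2*I))/2 = 13/2 - I*(1 + 2*I)/2)
√((149 - 212*225) + f(-688, -490)) = √((149 - 212*225) + (13/2 - ½*(-688)*(1 + 2*(-688)))) = √((149 - 47700) + (13/2 - ½*(-688)*(1 - 1376))) = √(-47551 + (13/2 - ½*(-688)*(-1375))) = √(-47551 + (13/2 - 473000)) = √(-47551 - 945987/2) = √(-1041089/2) = I*√2082178/2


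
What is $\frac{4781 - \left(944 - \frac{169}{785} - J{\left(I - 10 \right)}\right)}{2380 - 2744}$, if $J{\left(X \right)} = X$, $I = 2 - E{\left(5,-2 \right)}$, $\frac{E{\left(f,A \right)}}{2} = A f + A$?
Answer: $- \frac{1512387}{142870} \approx -10.586$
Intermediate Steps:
$E{\left(f,A \right)} = 2 A + 2 A f$ ($E{\left(f,A \right)} = 2 \left(A f + A\right) = 2 \left(A + A f\right) = 2 A + 2 A f$)
$I = 26$ ($I = 2 - 2 \left(-2\right) \left(1 + 5\right) = 2 - 2 \left(-2\right) 6 = 2 - -24 = 2 + 24 = 26$)
$\frac{4781 - \left(944 - \frac{169}{785} - J{\left(I - 10 \right)}\right)}{2380 - 2744} = \frac{4781 + \left(\left(\left(26 - 10\right) - 944\right) - - \frac{507}{2355}\right)}{2380 - 2744} = \frac{4781 + \left(\left(16 - 944\right) - \left(-507\right) \frac{1}{2355}\right)}{-364} = \left(4781 - \frac{728311}{785}\right) \left(- \frac{1}{364}\right) = \frac{3024774}{785} \left(- \frac{1}{364}\right) = - \frac{1512387}{142870}$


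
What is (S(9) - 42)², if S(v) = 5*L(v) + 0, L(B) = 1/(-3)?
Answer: 17161/9 ≈ 1906.8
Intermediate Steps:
L(B) = -⅓
S(v) = -5/3 (S(v) = 5*(-⅓) + 0 = -5/3 + 0 = -5/3)
(S(9) - 42)² = (-5/3 - 42)² = (-131/3)² = 17161/9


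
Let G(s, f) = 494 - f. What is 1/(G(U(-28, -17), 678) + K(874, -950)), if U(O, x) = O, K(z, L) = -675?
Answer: -1/859 ≈ -0.0011641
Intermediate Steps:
1/(G(U(-28, -17), 678) + K(874, -950)) = 1/((494 - 1*678) - 675) = 1/((494 - 678) - 675) = 1/(-184 - 675) = 1/(-859) = -1/859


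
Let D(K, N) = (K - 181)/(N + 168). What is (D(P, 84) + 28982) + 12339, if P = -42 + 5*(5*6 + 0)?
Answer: 10412819/252 ≈ 41321.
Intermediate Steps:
P = 108 (P = -42 + 5*(30 + 0) = -42 + 5*30 = -42 + 150 = 108)
D(K, N) = (-181 + K)/(168 + N)
(D(P, 84) + 28982) + 12339 = ((-181 + 108)/(168 + 84) + 28982) + 12339 = (-73/252 + 28982) + 12339 = 7303391/252 + 12339 = 10412819/252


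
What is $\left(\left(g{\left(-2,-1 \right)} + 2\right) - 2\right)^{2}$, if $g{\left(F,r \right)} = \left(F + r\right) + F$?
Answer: $25$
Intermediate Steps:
$g{\left(F,r \right)} = r + 2 F$
$\left(\left(g{\left(-2,-1 \right)} + 2\right) - 2\right)^{2} = \left(\left(\left(-1 + 2 \left(-2\right)\right) + 2\right) - 2\right)^{2} = \left(\left(\left(-1 - 4\right) + 2\right) - 2\right)^{2} = \left(\left(-5 + 2\right) - 2\right)^{2} = \left(-3 - 2\right)^{2} = \left(-5\right)^{2} = 25$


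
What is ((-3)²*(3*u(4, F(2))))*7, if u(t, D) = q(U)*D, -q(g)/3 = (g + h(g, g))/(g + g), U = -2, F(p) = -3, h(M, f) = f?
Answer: 1701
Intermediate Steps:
q(g) = -3 (q(g) = -3*(g + g)/(g + g) = -3*2*g/(2*g) = -3*2*g*1/(2*g) = -3*1 = -3)
u(t, D) = -3*D
((-3)²*(3*u(4, F(2))))*7 = ((-3)²*(3*(-3*(-3))))*7 = (9*(3*9))*7 = (9*27)*7 = 243*7 = 1701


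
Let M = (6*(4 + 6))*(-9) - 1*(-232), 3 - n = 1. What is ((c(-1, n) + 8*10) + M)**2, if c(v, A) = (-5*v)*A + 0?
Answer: 47524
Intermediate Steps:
n = 2 (n = 3 - 1*1 = 3 - 1 = 2)
c(v, A) = -5*A*v (c(v, A) = -5*A*v + 0 = -5*A*v)
M = -308 (M = (6*10)*(-9) + 232 = 60*(-9) + 232 = -540 + 232 = -308)
((c(-1, n) + 8*10) + M)**2 = ((-5*2*(-1) + 8*10) - 308)**2 = ((10 + 80) - 308)**2 = (90 - 308)**2 = (-218)**2 = 47524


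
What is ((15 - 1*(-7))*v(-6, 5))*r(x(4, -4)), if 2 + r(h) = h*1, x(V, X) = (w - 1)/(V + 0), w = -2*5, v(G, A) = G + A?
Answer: 209/2 ≈ 104.50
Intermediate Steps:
v(G, A) = A + G
w = -10
x(V, X) = -11/V (x(V, X) = (-10 - 1)/(V + 0) = -11/V)
r(h) = -2 + h (r(h) = -2 + h*1 = -2 + h)
((15 - 1*(-7))*v(-6, 5))*r(x(4, -4)) = ((15 - 1*(-7))*(5 - 6))*(-2 - 11/4) = ((15 + 7)*(-1))*(-2 - 11*¼) = (22*(-1))*(-2 - 11/4) = -22*(-19/4) = 209/2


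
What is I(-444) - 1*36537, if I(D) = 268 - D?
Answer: -35825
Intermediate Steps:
I(-444) - 1*36537 = (268 - 1*(-444)) - 1*36537 = (268 + 444) - 36537 = 712 - 36537 = -35825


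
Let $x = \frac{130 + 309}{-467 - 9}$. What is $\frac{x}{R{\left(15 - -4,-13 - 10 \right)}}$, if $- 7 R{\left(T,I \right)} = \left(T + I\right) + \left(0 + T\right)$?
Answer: $\frac{439}{1020} \approx 0.43039$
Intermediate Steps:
$x = - \frac{439}{476}$ ($x = \frac{439}{-476} = 439 \left(- \frac{1}{476}\right) = - \frac{439}{476} \approx -0.92227$)
$R{\left(T,I \right)} = - \frac{2 T}{7} - \frac{I}{7}$ ($R{\left(T,I \right)} = - \frac{\left(T + I\right) + \left(0 + T\right)}{7} = - \frac{\left(I + T\right) + T}{7} = - \frac{I + 2 T}{7} = - \frac{2 T}{7} - \frac{I}{7}$)
$\frac{x}{R{\left(15 - -4,-13 - 10 \right)}} = - \frac{439}{476 \left(- \frac{2 \left(15 - -4\right)}{7} - \frac{-13 - 10}{7}\right)} = - \frac{439}{476 \left(- \frac{2 \left(15 + 4\right)}{7} - - \frac{23}{7}\right)} = - \frac{439}{476 \left(\left(- \frac{2}{7}\right) 19 + \frac{23}{7}\right)} = - \frac{439}{476 \left(- \frac{38}{7} + \frac{23}{7}\right)} = - \frac{439}{476 \left(- \frac{15}{7}\right)} = \left(- \frac{439}{476}\right) \left(- \frac{7}{15}\right) = \frac{439}{1020}$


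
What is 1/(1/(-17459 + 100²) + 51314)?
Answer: 7459/382751125 ≈ 1.9488e-5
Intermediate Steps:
1/(1/(-17459 + 100²) + 51314) = 1/(1/(-17459 + 10000) + 51314) = 1/(1/(-7459) + 51314) = 1/(-1/7459 + 51314) = 1/(382751125/7459) = 7459/382751125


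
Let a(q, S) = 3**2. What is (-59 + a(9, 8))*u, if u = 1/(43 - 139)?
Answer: 25/48 ≈ 0.52083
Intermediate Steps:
a(q, S) = 9
u = -1/96 (u = 1/(-96) = -1/96 ≈ -0.010417)
(-59 + a(9, 8))*u = (-59 + 9)*(-1/96) = -50*(-1/96) = 25/48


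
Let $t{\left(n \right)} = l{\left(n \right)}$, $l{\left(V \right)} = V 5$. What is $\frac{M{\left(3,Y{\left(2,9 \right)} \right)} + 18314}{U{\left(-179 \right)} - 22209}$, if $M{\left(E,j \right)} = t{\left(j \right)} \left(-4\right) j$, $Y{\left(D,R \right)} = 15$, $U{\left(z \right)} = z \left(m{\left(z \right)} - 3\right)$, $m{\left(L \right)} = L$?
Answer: $\frac{13814}{10369} \approx 1.3322$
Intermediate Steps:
$l{\left(V \right)} = 5 V$
$t{\left(n \right)} = 5 n$
$U{\left(z \right)} = z \left(-3 + z\right)$ ($U{\left(z \right)} = z \left(z - 3\right) = z \left(-3 + z\right)$)
$M{\left(E,j \right)} = - 20 j^{2}$ ($M{\left(E,j \right)} = 5 j \left(-4\right) j = - 20 j j = - 20 j^{2}$)
$\frac{M{\left(3,Y{\left(2,9 \right)} \right)} + 18314}{U{\left(-179 \right)} - 22209} = \frac{- 20 \cdot 15^{2} + 18314}{- 179 \left(-3 - 179\right) - 22209} = \frac{\left(-20\right) 225 + 18314}{\left(-179\right) \left(-182\right) - 22209} = \frac{-4500 + 18314}{32578 - 22209} = \frac{13814}{10369}$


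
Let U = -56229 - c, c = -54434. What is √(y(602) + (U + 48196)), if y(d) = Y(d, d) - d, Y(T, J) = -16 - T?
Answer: √45181 ≈ 212.56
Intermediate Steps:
U = -1795 (U = -56229 - 1*(-54434) = -56229 + 54434 = -1795)
y(d) = -16 - 2*d (y(d) = (-16 - d) - d = -16 - 2*d)
√(y(602) + (U + 48196)) = √((-16 - 2*602) + (-1795 + 48196)) = √((-16 - 1204) + 46401) = √(-1220 + 46401) = √45181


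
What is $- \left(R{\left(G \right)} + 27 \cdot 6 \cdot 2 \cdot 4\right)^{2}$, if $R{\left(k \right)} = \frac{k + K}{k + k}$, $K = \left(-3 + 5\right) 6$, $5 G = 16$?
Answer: $- \frac{107889769}{64} \approx -1.6858 \cdot 10^{6}$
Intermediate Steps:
$G = \frac{16}{5}$ ($G = \frac{1}{5} \cdot 16 = \frac{16}{5} \approx 3.2$)
$K = 12$ ($K = 2 \cdot 6 = 12$)
$R{\left(k \right)} = \frac{12 + k}{2 k}$ ($R{\left(k \right)} = \frac{k + 12}{k + k} = \frac{12 + k}{2 k}$)
$- \left(R{\left(G \right)} + 27 \cdot 6 \cdot 2 \cdot 4\right)^{2} = - \left(\frac{12 + \frac{16}{5}}{2 \cdot \frac{16}{5}} + 27 \cdot 6 \cdot 2 \cdot 4\right)^{2} = - \left(\frac{1}{2} \cdot \frac{5}{16} \cdot \frac{76}{5} + 27 \cdot 12 \cdot 4\right)^{2} = - \left(\frac{19}{8} + 27 \cdot 48\right)^{2} = - \left(\frac{19}{8} + 1296\right)^{2} = - \left(\frac{10387}{8}\right)^{2} = \left(-1\right) \frac{107889769}{64} = - \frac{107889769}{64}$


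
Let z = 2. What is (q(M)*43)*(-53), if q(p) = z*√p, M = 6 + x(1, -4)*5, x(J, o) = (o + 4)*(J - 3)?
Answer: -4558*√6 ≈ -11165.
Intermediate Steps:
x(J, o) = (-3 + J)*(4 + o) (x(J, o) = (4 + o)*(-3 + J) = (-3 + J)*(4 + o))
M = 6 (M = 6 + (-12 - 3*(-4) + 4*1 + 1*(-4))*5 = 6 + (-12 + 12 + 4 - 4)*5 = 6 + 0*5 = 6 + 0 = 6)
q(p) = 2*√p
(q(M)*43)*(-53) = ((2*√6)*43)*(-53) = (86*√6)*(-53) = -4558*√6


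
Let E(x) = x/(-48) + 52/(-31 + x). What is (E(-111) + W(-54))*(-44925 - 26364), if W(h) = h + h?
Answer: 8588684853/1136 ≈ 7.5605e+6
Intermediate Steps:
E(x) = 52/(-31 + x) - x/48 (E(x) = x*(-1/48) + 52/(-31 + x) = -x/48 + 52/(-31 + x) = 52/(-31 + x) - x/48)
W(h) = 2*h
(E(-111) + W(-54))*(-44925 - 26364) = ((2496 - 1*(-111)² + 31*(-111))/(48*(-31 - 111)) + 2*(-54))*(-44925 - 26364) = ((1/48)*(2496 - 1*12321 - 3441)/(-142) - 108)*(-71289) = ((1/48)*(-1/142)*(2496 - 12321 - 3441) - 108)*(-71289) = ((1/48)*(-1/142)*(-13266) - 108)*(-71289) = (2211/1136 - 108)*(-71289) = -120477/1136*(-71289) = 8588684853/1136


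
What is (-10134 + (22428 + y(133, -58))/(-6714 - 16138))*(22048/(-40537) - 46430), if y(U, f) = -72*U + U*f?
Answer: 108970799049440787/231587881 ≈ 4.7054e+8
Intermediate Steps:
(-10134 + (22428 + y(133, -58))/(-6714 - 16138))*(22048/(-40537) - 46430) = (-10134 + (22428 + 133*(-72 - 58))/(-6714 - 16138))*(22048/(-40537) - 46430) = (-10134 + (22428 + 133*(-130))/(-22852))*(22048*(-1/40537) - 46430) = (-10134 + (22428 - 17290)*(-1/22852))*(-22048/40537 - 46430) = (-10134 + 5138*(-1/22852))*(-1882154958/40537) = (-10134 - 2569/11426)*(-1882154958/40537) = -115793653/11426*(-1882154958/40537) = 108970799049440787/231587881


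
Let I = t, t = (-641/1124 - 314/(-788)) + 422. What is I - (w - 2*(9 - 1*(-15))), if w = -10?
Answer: 106247397/221428 ≈ 479.83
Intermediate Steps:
t = 93404573/221428 (t = (-641*1/1124 - 314*(-1/788)) + 422 = (-641/1124 + 157/394) + 422 = -38043/221428 + 422 = 93404573/221428 ≈ 421.83)
I = 93404573/221428 ≈ 421.83
I - (w - 2*(9 - 1*(-15))) = 93404573/221428 - (-10 - 2*(9 - 1*(-15))) = 93404573/221428 - (-10 - 2*(9 + 15)) = 93404573/221428 - (-10 - 2*24) = 93404573/221428 - (-10 - 48) = 93404573/221428 - 1*(-58) = 93404573/221428 + 58 = 106247397/221428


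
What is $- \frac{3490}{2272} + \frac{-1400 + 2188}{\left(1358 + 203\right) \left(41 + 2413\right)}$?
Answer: $- \frac{3341832931}{2175834192} \approx -1.5359$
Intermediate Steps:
$- \frac{3490}{2272} + \frac{-1400 + 2188}{\left(1358 + 203\right) \left(41 + 2413\right)} = \left(-3490\right) \frac{1}{2272} + \frac{788}{1561 \cdot 2454} = - \frac{1745}{1136} + \frac{788}{3830694} = - \frac{1745}{1136} + 788 \cdot \frac{1}{3830694} = - \frac{1745}{1136} + \frac{394}{1915347} = - \frac{3341832931}{2175834192}$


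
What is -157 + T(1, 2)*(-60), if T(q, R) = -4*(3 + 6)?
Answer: 2003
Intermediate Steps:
T(q, R) = -36 (T(q, R) = -4*9 = -36)
-157 + T(1, 2)*(-60) = -157 - 36*(-60) = -157 + 2160 = 2003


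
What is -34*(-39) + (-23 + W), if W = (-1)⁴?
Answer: 1304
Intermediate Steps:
W = 1
-34*(-39) + (-23 + W) = -34*(-39) + (-23 + 1) = 1326 - 22 = 1304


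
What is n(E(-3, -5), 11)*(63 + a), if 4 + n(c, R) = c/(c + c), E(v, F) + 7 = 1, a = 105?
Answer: -588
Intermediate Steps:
E(v, F) = -6 (E(v, F) = -7 + 1 = -6)
n(c, R) = -7/2 (n(c, R) = -4 + c/(c + c) = -4 + c/((2*c)) = -4 + (1/(2*c))*c = -4 + ½ = -7/2)
n(E(-3, -5), 11)*(63 + a) = -7*(63 + 105)/2 = -7/2*168 = -588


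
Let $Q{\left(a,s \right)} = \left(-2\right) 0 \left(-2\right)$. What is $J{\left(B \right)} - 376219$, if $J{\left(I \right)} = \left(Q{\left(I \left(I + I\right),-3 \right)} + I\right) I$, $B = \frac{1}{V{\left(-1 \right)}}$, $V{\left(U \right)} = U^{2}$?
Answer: $-376218$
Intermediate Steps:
$Q{\left(a,s \right)} = 0$ ($Q{\left(a,s \right)} = 0 \left(-2\right) = 0$)
$B = 1$ ($B = \frac{1}{\left(-1\right)^{2}} = 1^{-1} = 1$)
$J{\left(I \right)} = I^{2}$ ($J{\left(I \right)} = \left(0 + I\right) I = I I = I^{2}$)
$J{\left(B \right)} - 376219 = 1^{2} - 376219 = 1 - 376219 = -376218$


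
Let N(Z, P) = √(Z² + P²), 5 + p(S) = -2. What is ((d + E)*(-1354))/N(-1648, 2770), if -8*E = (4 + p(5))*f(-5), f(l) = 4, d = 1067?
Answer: -1446749*√2597201/5194402 ≈ -448.86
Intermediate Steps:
p(S) = -7 (p(S) = -5 - 2 = -7)
E = 3/2 (E = -(4 - 7)*4/8 = -(-3)*4/8 = -⅛*(-12) = 3/2 ≈ 1.5000)
N(Z, P) = √(P² + Z²)
((d + E)*(-1354))/N(-1648, 2770) = ((1067 + 3/2)*(-1354))/(√(2770² + (-1648)²)) = ((2137/2)*(-1354))/(√(7672900 + 2715904)) = -1446749*√2597201/5194402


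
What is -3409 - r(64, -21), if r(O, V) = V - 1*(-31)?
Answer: -3419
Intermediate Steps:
r(O, V) = 31 + V (r(O, V) = V + 31 = 31 + V)
-3409 - r(64, -21) = -3409 - (31 - 21) = -3409 - 1*10 = -3409 - 10 = -3419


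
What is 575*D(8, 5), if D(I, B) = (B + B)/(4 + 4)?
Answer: 2875/4 ≈ 718.75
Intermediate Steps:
D(I, B) = B/4 (D(I, B) = (2*B)/8 = (2*B)*(⅛) = B/4)
575*D(8, 5) = 575*((¼)*5) = 575*(5/4) = 2875/4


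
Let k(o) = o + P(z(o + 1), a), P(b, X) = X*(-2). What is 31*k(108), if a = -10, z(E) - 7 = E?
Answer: 3968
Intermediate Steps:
z(E) = 7 + E
P(b, X) = -2*X
k(o) = 20 + o (k(o) = o - 2*(-10) = o + 20 = 20 + o)
31*k(108) = 31*(20 + 108) = 31*128 = 3968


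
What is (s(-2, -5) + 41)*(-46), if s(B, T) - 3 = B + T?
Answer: -1702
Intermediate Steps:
s(B, T) = 3 + B + T (s(B, T) = 3 + (B + T) = 3 + B + T)
(s(-2, -5) + 41)*(-46) = ((3 - 2 - 5) + 41)*(-46) = (-4 + 41)*(-46) = 37*(-46) = -1702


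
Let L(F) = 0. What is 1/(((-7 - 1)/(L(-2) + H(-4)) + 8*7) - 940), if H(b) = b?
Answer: -1/882 ≈ -0.0011338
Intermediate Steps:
1/(((-7 - 1)/(L(-2) + H(-4)) + 8*7) - 940) = 1/(((-7 - 1)/(0 - 4) + 8*7) - 940) = 1/((-8/(-4) + 56) - 940) = 1/((-8*(-¼) + 56) - 940) = 1/((2 + 56) - 940) = 1/(58 - 940) = 1/(-882) = -1/882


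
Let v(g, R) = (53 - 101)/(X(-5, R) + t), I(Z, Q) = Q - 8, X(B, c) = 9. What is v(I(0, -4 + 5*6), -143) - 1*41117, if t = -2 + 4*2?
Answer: -205601/5 ≈ -41120.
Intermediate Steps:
I(Z, Q) = -8 + Q
t = 6 (t = -2 + 8 = 6)
v(g, R) = -16/5 (v(g, R) = (53 - 101)/(9 + 6) = -48/15 = -48*1/15 = -16/5)
v(I(0, -4 + 5*6), -143) - 1*41117 = -16/5 - 1*41117 = -16/5 - 41117 = -205601/5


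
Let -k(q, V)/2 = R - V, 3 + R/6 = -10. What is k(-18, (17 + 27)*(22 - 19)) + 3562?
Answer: 3982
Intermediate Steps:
R = -78 (R = -18 + 6*(-10) = -18 - 60 = -78)
k(q, V) = 156 + 2*V (k(q, V) = -2*(-78 - V) = 156 + 2*V)
k(-18, (17 + 27)*(22 - 19)) + 3562 = (156 + 2*((17 + 27)*(22 - 19))) + 3562 = (156 + 2*(44*3)) + 3562 = (156 + 2*132) + 3562 = (156 + 264) + 3562 = 420 + 3562 = 3982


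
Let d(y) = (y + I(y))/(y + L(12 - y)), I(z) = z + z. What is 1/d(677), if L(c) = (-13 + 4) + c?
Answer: 1/677 ≈ 0.0014771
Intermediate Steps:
I(z) = 2*z
L(c) = -9 + c
d(y) = y (d(y) = (y + 2*y)/(y + (-9 + (12 - y))) = (3*y)/(y + (3 - y)) = (3*y)/3 = (3*y)*(1/3) = y)
1/d(677) = 1/677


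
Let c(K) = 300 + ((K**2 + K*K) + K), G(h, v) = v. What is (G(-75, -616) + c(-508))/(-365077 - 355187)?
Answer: -21471/30011 ≈ -0.71544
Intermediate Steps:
c(K) = 300 + K + 2*K**2 (c(K) = 300 + ((K**2 + K**2) + K) = 300 + (2*K**2 + K) = 300 + (K + 2*K**2) = 300 + K + 2*K**2)
(G(-75, -616) + c(-508))/(-365077 - 355187) = (-616 + (300 - 508 + 2*(-508)**2))/(-365077 - 355187) = (-616 + (300 - 508 + 2*258064))/(-720264) = (-616 + (300 - 508 + 516128))*(-1/720264) = (-616 + 515920)*(-1/720264) = 515304*(-1/720264) = -21471/30011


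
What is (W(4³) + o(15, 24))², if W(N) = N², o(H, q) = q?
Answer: 16974400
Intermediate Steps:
(W(4³) + o(15, 24))² = ((4³)² + 24)² = (64² + 24)² = (4096 + 24)² = 4120² = 16974400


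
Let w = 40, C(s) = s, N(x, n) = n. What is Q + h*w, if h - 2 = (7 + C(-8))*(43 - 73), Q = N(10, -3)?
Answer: 1277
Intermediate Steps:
Q = -3
h = 32 (h = 2 + (7 - 8)*(43 - 73) = 2 - 1*(-30) = 2 + 30 = 32)
Q + h*w = -3 + 32*40 = -3 + 1280 = 1277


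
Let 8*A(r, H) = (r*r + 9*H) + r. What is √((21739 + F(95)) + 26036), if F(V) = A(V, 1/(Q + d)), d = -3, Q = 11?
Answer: 9*√38649/8 ≈ 221.17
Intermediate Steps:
A(r, H) = r/8 + r²/8 + 9*H/8 (A(r, H) = ((r*r + 9*H) + r)/8 = ((r² + 9*H) + r)/8 = (r + r² + 9*H)/8 = r/8 + r²/8 + 9*H/8)
F(V) = 9/64 + V/8 + V²/8 (F(V) = V/8 + V²/8 + 9/(8*(11 - 3)) = V/8 + V²/8 + (9/8)/8 = V/8 + V²/8 + (9/8)*(⅛) = V/8 + V²/8 + 9/64 = 9/64 + V/8 + V²/8)
√((21739 + F(95)) + 26036) = √((21739 + (9/64 + (⅛)*95 + (⅛)*95²)) + 26036) = √((21739 + (9/64 + 95/8 + (⅛)*9025)) + 26036) = √((21739 + (9/64 + 95/8 + 9025/8)) + 26036) = √((21739 + 72969/64) + 26036) = √(1464265/64 + 26036) = √(3130569/64) = 9*√38649/8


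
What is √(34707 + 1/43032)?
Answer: 5*√642687922470/21516 ≈ 186.30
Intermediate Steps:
√(34707 + 1/43032) = √(1493511625/43032) = 5*√642687922470/21516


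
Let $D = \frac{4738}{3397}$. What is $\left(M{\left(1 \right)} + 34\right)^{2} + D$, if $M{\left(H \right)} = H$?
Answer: $\frac{4166063}{3397} \approx 1226.4$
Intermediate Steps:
$D = \frac{4738}{3397}$ ($D = 4738 \cdot \frac{1}{3397} = \frac{4738}{3397} \approx 1.3948$)
$\left(M{\left(1 \right)} + 34\right)^{2} + D = \left(1 + 34\right)^{2} + \frac{4738}{3397} = 35^{2} + \frac{4738}{3397} = 1225 + \frac{4738}{3397} = \frac{4166063}{3397}$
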